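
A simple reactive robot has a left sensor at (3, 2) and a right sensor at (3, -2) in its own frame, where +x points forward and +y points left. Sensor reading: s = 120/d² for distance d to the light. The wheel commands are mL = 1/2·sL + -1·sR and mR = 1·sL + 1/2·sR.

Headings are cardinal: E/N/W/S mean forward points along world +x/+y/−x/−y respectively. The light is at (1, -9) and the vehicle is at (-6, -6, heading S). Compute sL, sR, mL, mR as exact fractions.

24/5 40/27 124/135 748/135

left sensor world pos  = (-4, -9); dL² = 25
right sensor world pos = (-8, -9); dR² = 81
sL = 120/25 = 24/5
sR = 120/81 = 40/27
mL = 1/2·sL + -1·sR = 124/135
mR = 1·sL + 1/2·sR = 748/135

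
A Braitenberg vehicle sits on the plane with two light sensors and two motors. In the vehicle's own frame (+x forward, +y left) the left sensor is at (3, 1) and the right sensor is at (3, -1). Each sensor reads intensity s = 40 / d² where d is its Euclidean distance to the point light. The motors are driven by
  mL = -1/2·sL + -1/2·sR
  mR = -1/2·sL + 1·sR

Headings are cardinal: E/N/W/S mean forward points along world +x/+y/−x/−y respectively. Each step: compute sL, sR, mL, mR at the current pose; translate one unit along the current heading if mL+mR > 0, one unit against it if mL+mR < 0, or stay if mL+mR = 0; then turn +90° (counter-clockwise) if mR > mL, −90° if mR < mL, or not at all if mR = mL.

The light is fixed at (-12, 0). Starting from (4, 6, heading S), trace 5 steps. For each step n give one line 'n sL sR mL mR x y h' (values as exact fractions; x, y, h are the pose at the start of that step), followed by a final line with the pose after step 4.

0 20/149 20/117 -2660/17433 1810/17433 4 6 S
1 8/85 40/397 -3288/33745 1812/33745 4 7 E
2 5/37 10/89 -815/6586 295/6586 3 7 N
3 40/169 40/193 -7240/32617 2900/32617 3 6 W
4 20/149 20/117 -2660/17433 1810/17433 4 6 S
final 4 7 E

n=0: pose=(4,6,S); sL=20/149, sR=20/117; mL=-2660/17433, mR=1810/17433; mL+mR=-850/17433 → advance -1; mR−mL=10/39 → turn +1·90°
n=1: pose=(4,7,E); sL=8/85, sR=40/397; mL=-3288/33745, mR=1812/33745; mL+mR=-1476/33745 → advance -1; mR−mL=60/397 → turn +1·90°
n=2: pose=(3,7,N); sL=5/37, sR=10/89; mL=-815/6586, mR=295/6586; mL+mR=-260/3293 → advance -1; mR−mL=15/89 → turn +1·90°
n=3: pose=(3,6,W); sL=40/169, sR=40/193; mL=-7240/32617, mR=2900/32617; mL+mR=-4340/32617 → advance -1; mR−mL=60/193 → turn +1·90°
n=4: pose=(4,6,S); sL=20/149, sR=20/117; mL=-2660/17433, mR=1810/17433; mL+mR=-850/17433 → advance -1; mR−mL=10/39 → turn +1·90°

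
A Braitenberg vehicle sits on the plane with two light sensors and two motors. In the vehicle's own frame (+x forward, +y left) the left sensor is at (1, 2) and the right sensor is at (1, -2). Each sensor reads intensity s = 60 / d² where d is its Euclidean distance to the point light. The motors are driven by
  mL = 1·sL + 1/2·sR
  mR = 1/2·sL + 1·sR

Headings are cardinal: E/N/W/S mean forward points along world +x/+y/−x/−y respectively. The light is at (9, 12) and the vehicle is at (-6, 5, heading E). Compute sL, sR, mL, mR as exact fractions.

left sensor world pos  = (-5, 7); dL² = 221
right sensor world pos = (-5, 3); dR² = 277
sL = 60/221 = 60/221
sR = 60/277 = 60/277
mL = 1·sL + 1/2·sR = 23250/61217
mR = 1/2·sL + 1·sR = 21570/61217

60/221 60/277 23250/61217 21570/61217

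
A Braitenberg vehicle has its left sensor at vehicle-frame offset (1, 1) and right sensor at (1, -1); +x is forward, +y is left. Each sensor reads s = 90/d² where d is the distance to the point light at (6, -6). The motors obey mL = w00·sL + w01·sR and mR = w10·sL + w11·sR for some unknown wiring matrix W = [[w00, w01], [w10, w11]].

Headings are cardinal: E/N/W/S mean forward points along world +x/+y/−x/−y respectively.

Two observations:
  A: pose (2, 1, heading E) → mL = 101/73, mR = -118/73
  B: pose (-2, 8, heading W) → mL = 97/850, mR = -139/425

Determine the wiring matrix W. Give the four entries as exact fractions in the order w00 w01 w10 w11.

-1/2 1 -1/2 -1/2

obs A: pose=(2,1,E) → sL=90/73, sR=2, mL=101/73, mR=-118/73
obs B: pose=(-2,8,W) → sL=9/25, sR=5/17, mL=97/850, mR=-139/425
sensor matrix S = [[90/73, 2], [9/25, 5/17]]; det S = -11088/31025
solve [mL_A; mL_B] = S·[w00; w01] and [mR_A; mR_B] = S·[w10; w11]:
  w00 = -1/2, w01 = 1, w10 = -1/2, w11 = -1/2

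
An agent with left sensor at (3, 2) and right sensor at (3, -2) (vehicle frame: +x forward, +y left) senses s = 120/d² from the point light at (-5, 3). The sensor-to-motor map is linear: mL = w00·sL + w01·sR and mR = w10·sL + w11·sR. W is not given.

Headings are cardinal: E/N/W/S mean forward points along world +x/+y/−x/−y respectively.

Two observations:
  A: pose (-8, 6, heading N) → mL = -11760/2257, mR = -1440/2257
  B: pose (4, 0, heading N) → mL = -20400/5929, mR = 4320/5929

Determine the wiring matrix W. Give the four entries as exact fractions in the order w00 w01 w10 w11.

obs A: pose=(-8,6,N) → sL=120/61, sR=120/37, mL=-11760/2257, mR=-1440/2257
obs B: pose=(4,0,N) → sL=120/49, sR=120/121, mL=-20400/5929, mR=4320/5929
sensor matrix S = [[120/61, 120/37], [120/49, 120/121]]; det S = -80179200/13381753
solve [mL_A; mL_B] = S·[w00; w01] and [mR_A; mR_B] = S·[w10; w11]:
  w00 = -1, w01 = -1, w10 = 1/2, w11 = -1/2

-1 -1 1/2 -1/2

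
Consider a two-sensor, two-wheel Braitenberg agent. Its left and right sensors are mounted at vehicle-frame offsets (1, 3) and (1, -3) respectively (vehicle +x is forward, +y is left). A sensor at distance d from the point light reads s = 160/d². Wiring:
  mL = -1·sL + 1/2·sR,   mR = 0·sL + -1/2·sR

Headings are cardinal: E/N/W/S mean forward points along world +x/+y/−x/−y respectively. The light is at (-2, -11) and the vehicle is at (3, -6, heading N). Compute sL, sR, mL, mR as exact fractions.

left sensor world pos  = (0, -5); dL² = 40
right sensor world pos = (6, -5); dR² = 100
sL = 160/40 = 4
sR = 160/100 = 8/5
mL = -1·sL + 1/2·sR = -16/5
mR = 0·sL + -1/2·sR = -4/5

4 8/5 -16/5 -4/5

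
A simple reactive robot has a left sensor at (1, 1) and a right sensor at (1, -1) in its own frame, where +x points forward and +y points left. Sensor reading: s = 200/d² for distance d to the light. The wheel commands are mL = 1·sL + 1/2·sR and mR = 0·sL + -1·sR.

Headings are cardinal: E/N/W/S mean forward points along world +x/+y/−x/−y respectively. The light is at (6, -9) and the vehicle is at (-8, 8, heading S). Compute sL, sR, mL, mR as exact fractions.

left sensor world pos  = (-7, 7); dL² = 425
right sensor world pos = (-9, 7); dR² = 481
sL = 200/425 = 8/17
sR = 200/481 = 200/481
mL = 1·sL + 1/2·sR = 5548/8177
mR = 0·sL + -1·sR = -200/481

8/17 200/481 5548/8177 -200/481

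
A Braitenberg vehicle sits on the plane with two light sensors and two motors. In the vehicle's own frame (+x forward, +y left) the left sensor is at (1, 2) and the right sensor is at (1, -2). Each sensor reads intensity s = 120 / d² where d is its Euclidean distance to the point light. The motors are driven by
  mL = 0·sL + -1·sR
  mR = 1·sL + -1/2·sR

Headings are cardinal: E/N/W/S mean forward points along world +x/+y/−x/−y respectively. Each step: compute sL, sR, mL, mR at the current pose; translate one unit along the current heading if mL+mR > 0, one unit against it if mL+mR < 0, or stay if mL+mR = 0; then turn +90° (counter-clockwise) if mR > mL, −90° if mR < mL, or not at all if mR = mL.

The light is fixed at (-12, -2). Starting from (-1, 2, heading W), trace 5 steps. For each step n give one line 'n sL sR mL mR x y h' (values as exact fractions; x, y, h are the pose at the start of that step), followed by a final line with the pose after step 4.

0 15/13 15/17 -15/17 315/442 -1 2 W
1 24/41 120/109 -120/109 156/4469 0 2 S
2 60/109 60/89 -60/89 2070/9701 0 3 E
3 40/39 24/41 -24/41 1172/1599 -1 3 N
4 30/29 30/41 -30/41 795/1189 -1 4 W
final 0 4 S

n=0: pose=(-1,2,W); sL=15/13, sR=15/17; mL=-15/17, mR=315/442; mL+mR=-75/442 → advance -1; mR−mL=705/442 → turn +1·90°
n=1: pose=(0,2,S); sL=24/41, sR=120/109; mL=-120/109, mR=156/4469; mL+mR=-4764/4469 → advance -1; mR−mL=5076/4469 → turn +1·90°
n=2: pose=(0,3,E); sL=60/109, sR=60/89; mL=-60/89, mR=2070/9701; mL+mR=-4470/9701 → advance -1; mR−mL=8610/9701 → turn +1·90°
n=3: pose=(-1,3,N); sL=40/39, sR=24/41; mL=-24/41, mR=1172/1599; mL+mR=236/1599 → advance +1; mR−mL=2108/1599 → turn +1·90°
n=4: pose=(-1,4,W); sL=30/29, sR=30/41; mL=-30/41, mR=795/1189; mL+mR=-75/1189 → advance -1; mR−mL=1665/1189 → turn +1·90°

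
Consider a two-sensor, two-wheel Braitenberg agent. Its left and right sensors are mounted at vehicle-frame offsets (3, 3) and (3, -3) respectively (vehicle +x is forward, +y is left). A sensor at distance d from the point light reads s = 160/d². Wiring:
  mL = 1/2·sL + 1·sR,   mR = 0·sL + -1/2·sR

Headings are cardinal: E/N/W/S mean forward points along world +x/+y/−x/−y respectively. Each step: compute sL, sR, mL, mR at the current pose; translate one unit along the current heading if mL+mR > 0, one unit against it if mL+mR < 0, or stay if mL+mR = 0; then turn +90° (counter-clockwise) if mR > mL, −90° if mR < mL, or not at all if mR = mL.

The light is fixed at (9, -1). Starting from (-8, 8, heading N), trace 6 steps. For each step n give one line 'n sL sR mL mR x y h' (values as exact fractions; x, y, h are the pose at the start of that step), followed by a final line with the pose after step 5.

n=0: pose=(-8,8,N); sL=5/17, sR=8/17; mL=21/34, mR=-4/17; mL+mR=13/34 → advance +1; mR−mL=-29/34 → turn -1·90°
n=1: pose=(-8,9,E); sL=32/73, sR=32/49; mL=3120/3577, mR=-16/49; mL+mR=1952/3577 → advance +1; mR−mL=-4288/3577 → turn -1·90°
n=2: pose=(-7,9,S); sL=80/109, sR=16/41; mL=3384/4469, mR=-8/41; mL+mR=2512/4469 → advance +1; mR−mL=-4256/4469 → turn -1·90°
n=3: pose=(-7,8,W); sL=160/397, sR=32/101; mL=20784/40097, mR=-16/101; mL+mR=14432/40097 → advance +1; mR−mL=-27136/40097 → turn -1·90°
n=4: pose=(-8,8,N); sL=5/17, sR=8/17; mL=21/34, mR=-4/17; mL+mR=13/34 → advance +1; mR−mL=-29/34 → turn -1·90°
n=5: pose=(-8,9,E); sL=32/73, sR=32/49; mL=3120/3577, mR=-16/49; mL+mR=1952/3577 → advance +1; mR−mL=-4288/3577 → turn -1·90°

0 5/17 8/17 21/34 -4/17 -8 8 N
1 32/73 32/49 3120/3577 -16/49 -8 9 E
2 80/109 16/41 3384/4469 -8/41 -7 9 S
3 160/397 32/101 20784/40097 -16/101 -7 8 W
4 5/17 8/17 21/34 -4/17 -8 8 N
5 32/73 32/49 3120/3577 -16/49 -8 9 E
final -7 9 S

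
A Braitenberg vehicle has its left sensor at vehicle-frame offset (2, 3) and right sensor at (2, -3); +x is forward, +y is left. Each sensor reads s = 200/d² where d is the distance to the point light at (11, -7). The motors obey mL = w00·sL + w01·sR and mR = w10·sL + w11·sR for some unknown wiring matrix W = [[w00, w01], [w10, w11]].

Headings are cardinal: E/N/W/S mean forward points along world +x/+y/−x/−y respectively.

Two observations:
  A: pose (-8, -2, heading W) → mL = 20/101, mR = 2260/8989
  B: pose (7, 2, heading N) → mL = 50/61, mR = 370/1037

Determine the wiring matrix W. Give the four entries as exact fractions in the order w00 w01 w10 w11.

obs A: pose=(-8,-2,W) → sL=40/89, sR=40/101, mL=20/101, mR=2260/8989
obs B: pose=(7,2,N) → sL=20/17, sR=100/61, mL=50/61, mR=370/1037
sensor matrix S = [[40/89, 40/101], [20/17, 100/61]]; det S = 2524800/9321593
solve [mL_A; mL_B] = S·[w00; w01] and [mR_A; mR_B] = S·[w10; w11]:
  w00 = 0, w01 = 1/2, w10 = 1, w11 = -1/2

0 1/2 1 -1/2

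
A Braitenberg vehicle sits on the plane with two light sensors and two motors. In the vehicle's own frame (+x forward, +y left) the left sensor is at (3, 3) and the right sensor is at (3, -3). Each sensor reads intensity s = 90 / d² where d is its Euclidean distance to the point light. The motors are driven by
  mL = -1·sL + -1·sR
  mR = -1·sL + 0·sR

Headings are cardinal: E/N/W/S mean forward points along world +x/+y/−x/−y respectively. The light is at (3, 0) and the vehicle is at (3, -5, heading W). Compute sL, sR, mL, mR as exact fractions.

90/73 90/13 -7740/949 -90/73

left sensor world pos  = (0, -8); dL² = 73
right sensor world pos = (0, -2); dR² = 13
sL = 90/73 = 90/73
sR = 90/13 = 90/13
mL = -1·sL + -1·sR = -7740/949
mR = -1·sL + 0·sR = -90/73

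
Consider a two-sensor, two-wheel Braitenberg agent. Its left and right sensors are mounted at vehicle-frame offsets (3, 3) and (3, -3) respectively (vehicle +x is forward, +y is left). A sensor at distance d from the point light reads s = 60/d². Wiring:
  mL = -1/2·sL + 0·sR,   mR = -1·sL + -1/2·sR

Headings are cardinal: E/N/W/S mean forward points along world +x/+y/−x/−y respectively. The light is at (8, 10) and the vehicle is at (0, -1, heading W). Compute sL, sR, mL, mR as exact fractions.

left sensor world pos  = (-3, -4); dL² = 317
right sensor world pos = (-3, 2); dR² = 185
sL = 60/317 = 60/317
sR = 60/185 = 12/37
mL = -1/2·sL + 0·sR = -30/317
mR = -1·sL + -1/2·sR = -4122/11729

60/317 12/37 -30/317 -4122/11729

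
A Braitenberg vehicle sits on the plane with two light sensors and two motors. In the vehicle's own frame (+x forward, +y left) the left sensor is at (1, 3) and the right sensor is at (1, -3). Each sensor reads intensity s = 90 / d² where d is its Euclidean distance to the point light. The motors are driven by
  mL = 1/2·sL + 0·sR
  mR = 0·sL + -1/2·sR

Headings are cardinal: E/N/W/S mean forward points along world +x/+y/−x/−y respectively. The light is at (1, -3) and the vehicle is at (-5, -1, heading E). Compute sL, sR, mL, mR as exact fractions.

left sensor world pos  = (-4, 2); dL² = 50
right sensor world pos = (-4, -4); dR² = 26
sL = 90/50 = 9/5
sR = 90/26 = 45/13
mL = 1/2·sL + 0·sR = 9/10
mR = 0·sL + -1/2·sR = -45/26

9/5 45/13 9/10 -45/26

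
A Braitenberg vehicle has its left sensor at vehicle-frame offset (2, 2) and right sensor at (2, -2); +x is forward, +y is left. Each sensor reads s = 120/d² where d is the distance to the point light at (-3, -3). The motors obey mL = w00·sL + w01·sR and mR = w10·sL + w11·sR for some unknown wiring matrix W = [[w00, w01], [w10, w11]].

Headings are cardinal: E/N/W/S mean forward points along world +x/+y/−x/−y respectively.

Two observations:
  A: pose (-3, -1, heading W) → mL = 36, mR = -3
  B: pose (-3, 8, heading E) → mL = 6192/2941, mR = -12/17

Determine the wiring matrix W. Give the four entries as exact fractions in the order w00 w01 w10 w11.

obs A: pose=(-3,-1,W) → sL=30, sR=6, mL=36, mR=-3
obs B: pose=(-3,8,E) → sL=120/173, sR=24/17, mL=6192/2941, mR=-12/17
sensor matrix S = [[30, 6], [120/173, 24/17]]; det S = 112320/2941
solve [mL_A; mL_B] = S·[w00; w01] and [mR_A; mR_B] = S·[w10; w11]:
  w00 = 1, w01 = 1, w10 = 0, w11 = -1/2

1 1 0 -1/2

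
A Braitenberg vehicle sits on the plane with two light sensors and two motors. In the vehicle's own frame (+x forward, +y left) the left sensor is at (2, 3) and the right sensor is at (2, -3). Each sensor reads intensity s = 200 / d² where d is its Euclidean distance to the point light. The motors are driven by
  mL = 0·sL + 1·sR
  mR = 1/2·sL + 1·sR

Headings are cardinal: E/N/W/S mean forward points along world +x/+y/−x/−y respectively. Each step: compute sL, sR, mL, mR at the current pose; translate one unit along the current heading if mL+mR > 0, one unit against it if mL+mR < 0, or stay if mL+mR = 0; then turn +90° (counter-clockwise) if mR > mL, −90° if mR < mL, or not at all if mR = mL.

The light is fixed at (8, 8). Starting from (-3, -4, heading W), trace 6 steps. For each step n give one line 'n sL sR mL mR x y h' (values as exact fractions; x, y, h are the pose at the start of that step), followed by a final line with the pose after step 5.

n=0: pose=(-3,-4,W); sL=100/197, sR=4/5; mL=4/5, mR=1038/985; mL+mR=1826/985 → advance +1; mR−mL=50/197 → turn +1·90°
n=1: pose=(-4,-4,S); sL=200/277, sR=200/421; mL=200/421, mR=97500/116617; mL+mR=152900/116617 → advance +1; mR−mL=100/277 → turn +1·90°
n=2: pose=(-4,-5,E); sL=1, sR=50/89; mL=50/89, mR=189/178; mL+mR=289/178 → advance +1; mR−mL=1/2 → turn +1·90°
n=3: pose=(-3,-5,N); sL=200/317, sR=40/37; mL=40/37, mR=16380/11729; mL+mR=29060/11729 → advance +1; mR−mL=100/317 → turn +1·90°
n=4: pose=(-3,-4,W); sL=100/197, sR=4/5; mL=4/5, mR=1038/985; mL+mR=1826/985 → advance +1; mR−mL=50/197 → turn +1·90°
n=5: pose=(-4,-4,S); sL=200/277, sR=200/421; mL=200/421, mR=97500/116617; mL+mR=152900/116617 → advance +1; mR−mL=100/277 → turn +1·90°

0 100/197 4/5 4/5 1038/985 -3 -4 W
1 200/277 200/421 200/421 97500/116617 -4 -4 S
2 1 50/89 50/89 189/178 -4 -5 E
3 200/317 40/37 40/37 16380/11729 -3 -5 N
4 100/197 4/5 4/5 1038/985 -3 -4 W
5 200/277 200/421 200/421 97500/116617 -4 -4 S
final -4 -5 E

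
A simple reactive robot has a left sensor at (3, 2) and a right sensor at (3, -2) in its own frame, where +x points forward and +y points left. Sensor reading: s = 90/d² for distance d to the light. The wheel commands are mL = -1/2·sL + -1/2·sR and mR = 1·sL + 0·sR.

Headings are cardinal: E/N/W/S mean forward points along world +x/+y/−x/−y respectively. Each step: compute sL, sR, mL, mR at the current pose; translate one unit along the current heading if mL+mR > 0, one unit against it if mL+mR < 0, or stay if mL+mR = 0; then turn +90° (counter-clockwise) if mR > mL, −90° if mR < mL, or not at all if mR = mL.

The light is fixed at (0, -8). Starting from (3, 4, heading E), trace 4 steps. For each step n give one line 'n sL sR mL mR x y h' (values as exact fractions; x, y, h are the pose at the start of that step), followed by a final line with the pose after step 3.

n=0: pose=(3,4,E); sL=45/116, sR=45/68; mL=-1035/1972, mR=45/116; mL+mR=-135/986 → advance -1; mR−mL=450/493 → turn +1·90°
n=1: pose=(2,4,N); sL=2/5, sR=90/241; mL=-466/1205, mR=2/5; mL+mR=16/1205 → advance +1; mR−mL=948/1205 → turn +1·90°
n=2: pose=(2,5,W); sL=45/61, sR=45/113; mL=-3915/6893, mR=45/61; mL+mR=1170/6893 → advance +1; mR−mL=9000/6893 → turn +1·90°
n=3: pose=(1,5,S); sL=90/109, sR=90/101; mL=-9450/11009, mR=90/109; mL+mR=-360/11009 → advance -1; mR−mL=18540/11009 → turn +1·90°

0 45/116 45/68 -1035/1972 45/116 3 4 E
1 2/5 90/241 -466/1205 2/5 2 4 N
2 45/61 45/113 -3915/6893 45/61 2 5 W
3 90/109 90/101 -9450/11009 90/109 1 5 S
final 1 6 E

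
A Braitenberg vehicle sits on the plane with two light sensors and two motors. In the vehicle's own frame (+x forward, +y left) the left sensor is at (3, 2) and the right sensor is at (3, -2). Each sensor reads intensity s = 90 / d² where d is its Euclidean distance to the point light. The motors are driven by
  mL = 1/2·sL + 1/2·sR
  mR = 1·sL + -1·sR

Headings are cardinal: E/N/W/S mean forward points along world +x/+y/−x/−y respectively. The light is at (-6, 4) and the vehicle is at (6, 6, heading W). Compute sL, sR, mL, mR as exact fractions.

10/9 90/97 890/873 160/873

left sensor world pos  = (3, 4); dL² = 81
right sensor world pos = (3, 8); dR² = 97
sL = 90/81 = 10/9
sR = 90/97 = 90/97
mL = 1/2·sL + 1/2·sR = 890/873
mR = 1·sL + -1·sR = 160/873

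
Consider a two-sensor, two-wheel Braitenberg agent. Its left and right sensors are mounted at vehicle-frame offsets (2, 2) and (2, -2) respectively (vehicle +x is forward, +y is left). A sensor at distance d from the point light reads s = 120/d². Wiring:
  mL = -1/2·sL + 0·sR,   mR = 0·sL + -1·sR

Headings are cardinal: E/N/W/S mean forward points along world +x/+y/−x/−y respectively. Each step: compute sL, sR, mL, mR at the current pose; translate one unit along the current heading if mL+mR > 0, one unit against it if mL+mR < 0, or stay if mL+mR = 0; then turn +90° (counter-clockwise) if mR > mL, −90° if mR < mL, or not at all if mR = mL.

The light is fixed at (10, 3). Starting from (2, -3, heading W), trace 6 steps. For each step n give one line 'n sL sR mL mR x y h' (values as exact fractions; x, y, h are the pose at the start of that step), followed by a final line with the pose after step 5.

0 30/41 30/29 -15/41 -30/29 2 -3 W
1 120/97 120/41 -60/97 -120/41 3 -3 N
2 12/5 60/53 -6/5 -60/53 3 -4 E
3 24/25 120/61 -12/25 -120/61 2 -4 N
4 5/3 15/17 -5/6 -15/17 2 -5 E
5 120/149 120/221 -60/149 -120/221 1 -5 S
final 1 -4 W

n=0: pose=(2,-3,W); sL=30/41, sR=30/29; mL=-15/41, mR=-30/29; mL+mR=-1665/1189 → advance -1; mR−mL=-795/1189 → turn -1·90°
n=1: pose=(3,-3,N); sL=120/97, sR=120/41; mL=-60/97, mR=-120/41; mL+mR=-14100/3977 → advance -1; mR−mL=-9180/3977 → turn -1·90°
n=2: pose=(3,-4,E); sL=12/5, sR=60/53; mL=-6/5, mR=-60/53; mL+mR=-618/265 → advance -1; mR−mL=18/265 → turn +1·90°
n=3: pose=(2,-4,N); sL=24/25, sR=120/61; mL=-12/25, mR=-120/61; mL+mR=-3732/1525 → advance -1; mR−mL=-2268/1525 → turn -1·90°
n=4: pose=(2,-5,E); sL=5/3, sR=15/17; mL=-5/6, mR=-15/17; mL+mR=-175/102 → advance -1; mR−mL=-5/102 → turn -1·90°
n=5: pose=(1,-5,S); sL=120/149, sR=120/221; mL=-60/149, mR=-120/221; mL+mR=-31140/32929 → advance -1; mR−mL=-4620/32929 → turn -1·90°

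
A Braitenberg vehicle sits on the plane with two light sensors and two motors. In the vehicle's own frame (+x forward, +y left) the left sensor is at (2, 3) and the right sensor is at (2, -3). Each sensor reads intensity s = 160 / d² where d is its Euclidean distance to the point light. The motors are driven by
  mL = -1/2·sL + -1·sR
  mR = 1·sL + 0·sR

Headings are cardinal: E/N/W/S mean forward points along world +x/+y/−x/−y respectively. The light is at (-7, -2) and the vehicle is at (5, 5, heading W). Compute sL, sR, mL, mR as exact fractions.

left sensor world pos  = (3, 2); dL² = 116
right sensor world pos = (3, 8); dR² = 200
sL = 160/116 = 40/29
sR = 160/200 = 4/5
mL = -1/2·sL + -1·sR = -216/145
mR = 1·sL + 0·sR = 40/29

40/29 4/5 -216/145 40/29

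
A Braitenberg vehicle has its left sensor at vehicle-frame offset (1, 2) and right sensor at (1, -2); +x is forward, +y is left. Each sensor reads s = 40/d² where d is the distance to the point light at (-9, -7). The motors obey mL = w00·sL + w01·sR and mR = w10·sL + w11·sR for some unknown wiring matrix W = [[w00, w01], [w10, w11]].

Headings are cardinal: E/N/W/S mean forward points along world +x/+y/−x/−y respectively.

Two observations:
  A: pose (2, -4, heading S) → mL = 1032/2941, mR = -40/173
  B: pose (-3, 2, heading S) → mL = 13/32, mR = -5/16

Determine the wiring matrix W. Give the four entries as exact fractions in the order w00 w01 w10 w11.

obs A: pose=(2,-4,S) → sL=40/173, sR=8/17, mL=1032/2941, mR=-40/173
obs B: pose=(-3,2,S) → sL=5/16, sR=1/2, mL=13/32, mR=-5/16
sensor matrix S = [[40/173, 8/17], [5/16, 1/2]]; det S = -185/5882
solve [mL_A; mL_B] = S·[w00; w01] and [mR_A; mR_B] = S·[w10; w11]:
  w00 = 1/2, w01 = 1/2, w10 = -1, w11 = 0

1/2 1/2 -1 0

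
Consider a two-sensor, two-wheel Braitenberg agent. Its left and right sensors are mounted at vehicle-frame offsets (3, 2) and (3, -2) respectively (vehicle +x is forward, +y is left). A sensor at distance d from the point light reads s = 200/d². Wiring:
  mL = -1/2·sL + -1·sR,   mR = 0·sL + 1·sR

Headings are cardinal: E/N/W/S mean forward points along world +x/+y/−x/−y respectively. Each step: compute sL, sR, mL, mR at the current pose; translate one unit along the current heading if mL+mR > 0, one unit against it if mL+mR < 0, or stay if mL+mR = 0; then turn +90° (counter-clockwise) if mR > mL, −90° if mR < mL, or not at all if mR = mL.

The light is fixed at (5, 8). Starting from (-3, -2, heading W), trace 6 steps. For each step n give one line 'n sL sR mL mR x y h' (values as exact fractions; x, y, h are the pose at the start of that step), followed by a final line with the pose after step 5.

n=0: pose=(-3,-2,W); sL=40/53, sR=40/37; mL=-2860/1961, mR=40/37; mL+mR=-20/53 → advance -1; mR−mL=4980/1961 → turn +1·90°
n=1: pose=(-2,-2,S); sL=100/97, sR=4/5; mL=-638/485, mR=4/5; mL+mR=-50/97 → advance -1; mR−mL=1026/485 → turn +1·90°
n=2: pose=(-2,-1,E); sL=40/13, sR=200/137; mL=-5340/1781, mR=200/137; mL+mR=-20/13 → advance -1; mR−mL=7940/1781 → turn +1·90°
n=3: pose=(-3,-1,N); sL=25/17, sR=25/9; mL=-1075/306, mR=25/9; mL+mR=-25/34 → advance -1; mR−mL=1925/306 → turn +1·90°
n=4: pose=(-3,-2,W); sL=40/53, sR=40/37; mL=-2860/1961, mR=40/37; mL+mR=-20/53 → advance -1; mR−mL=4980/1961 → turn +1·90°
n=5: pose=(-2,-2,S); sL=100/97, sR=4/5; mL=-638/485, mR=4/5; mL+mR=-50/97 → advance -1; mR−mL=1026/485 → turn +1·90°

0 40/53 40/37 -2860/1961 40/37 -3 -2 W
1 100/97 4/5 -638/485 4/5 -2 -2 S
2 40/13 200/137 -5340/1781 200/137 -2 -1 E
3 25/17 25/9 -1075/306 25/9 -3 -1 N
4 40/53 40/37 -2860/1961 40/37 -3 -2 W
5 100/97 4/5 -638/485 4/5 -2 -2 S
final -2 -1 E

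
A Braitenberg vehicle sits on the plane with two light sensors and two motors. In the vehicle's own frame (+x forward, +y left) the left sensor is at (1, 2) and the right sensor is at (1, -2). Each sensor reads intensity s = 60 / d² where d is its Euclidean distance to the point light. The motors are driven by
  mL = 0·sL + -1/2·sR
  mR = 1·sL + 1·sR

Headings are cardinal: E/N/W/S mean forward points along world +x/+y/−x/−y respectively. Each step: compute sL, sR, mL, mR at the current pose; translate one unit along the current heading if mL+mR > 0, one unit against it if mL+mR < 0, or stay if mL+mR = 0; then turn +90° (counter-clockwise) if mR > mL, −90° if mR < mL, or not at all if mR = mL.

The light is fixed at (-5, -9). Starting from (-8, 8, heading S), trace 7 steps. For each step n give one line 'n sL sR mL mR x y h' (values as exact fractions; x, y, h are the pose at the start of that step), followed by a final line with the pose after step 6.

0 60/257 60/281 -30/281 32280/72217 -8 8 S
1 15/82 3/10 -3/20 99/205 -8 7 E
2 12/61 60/289 -30/289 7128/17629 -7 7 N
3 10/39 6/37 -3/37 604/1443 -7 8 W
4 60/257 60/281 -30/281 32280/72217 -8 8 S
5 15/82 3/10 -3/20 99/205 -8 7 E
6 12/61 60/289 -30/289 7128/17629 -7 7 N
final -7 8 W

n=0: pose=(-8,8,S); sL=60/257, sR=60/281; mL=-30/281, mR=32280/72217; mL+mR=24570/72217 → advance +1; mR−mL=39990/72217 → turn +1·90°
n=1: pose=(-8,7,E); sL=15/82, sR=3/10; mL=-3/20, mR=99/205; mL+mR=273/820 → advance +1; mR−mL=519/820 → turn +1·90°
n=2: pose=(-7,7,N); sL=12/61, sR=60/289; mL=-30/289, mR=7128/17629; mL+mR=5298/17629 → advance +1; mR−mL=8958/17629 → turn +1·90°
n=3: pose=(-7,8,W); sL=10/39, sR=6/37; mL=-3/37, mR=604/1443; mL+mR=487/1443 → advance +1; mR−mL=721/1443 → turn +1·90°
n=4: pose=(-8,8,S); sL=60/257, sR=60/281; mL=-30/281, mR=32280/72217; mL+mR=24570/72217 → advance +1; mR−mL=39990/72217 → turn +1·90°
n=5: pose=(-8,7,E); sL=15/82, sR=3/10; mL=-3/20, mR=99/205; mL+mR=273/820 → advance +1; mR−mL=519/820 → turn +1·90°
n=6: pose=(-7,7,N); sL=12/61, sR=60/289; mL=-30/289, mR=7128/17629; mL+mR=5298/17629 → advance +1; mR−mL=8958/17629 → turn +1·90°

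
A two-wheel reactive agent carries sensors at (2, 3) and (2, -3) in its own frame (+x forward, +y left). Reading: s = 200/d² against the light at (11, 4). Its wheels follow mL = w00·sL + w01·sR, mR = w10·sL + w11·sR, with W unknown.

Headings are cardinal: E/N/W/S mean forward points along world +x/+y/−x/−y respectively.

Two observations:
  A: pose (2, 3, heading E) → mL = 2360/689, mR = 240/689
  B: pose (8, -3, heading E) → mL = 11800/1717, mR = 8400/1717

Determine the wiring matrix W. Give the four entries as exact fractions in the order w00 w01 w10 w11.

1/2 1/2 1/2 -1/2

obs A: pose=(2,3,E) → sL=200/53, sR=40/13, mL=2360/689, mR=240/689
obs B: pose=(8,-3,E) → sL=200/17, sR=200/101, mL=11800/1717, mR=8400/1717
sensor matrix S = [[200/53, 40/13], [200/17, 200/101]]; det S = -33984000/1183013
solve [mL_A; mL_B] = S·[w00; w01] and [mR_A; mR_B] = S·[w10; w11]:
  w00 = 1/2, w01 = 1/2, w10 = 1/2, w11 = -1/2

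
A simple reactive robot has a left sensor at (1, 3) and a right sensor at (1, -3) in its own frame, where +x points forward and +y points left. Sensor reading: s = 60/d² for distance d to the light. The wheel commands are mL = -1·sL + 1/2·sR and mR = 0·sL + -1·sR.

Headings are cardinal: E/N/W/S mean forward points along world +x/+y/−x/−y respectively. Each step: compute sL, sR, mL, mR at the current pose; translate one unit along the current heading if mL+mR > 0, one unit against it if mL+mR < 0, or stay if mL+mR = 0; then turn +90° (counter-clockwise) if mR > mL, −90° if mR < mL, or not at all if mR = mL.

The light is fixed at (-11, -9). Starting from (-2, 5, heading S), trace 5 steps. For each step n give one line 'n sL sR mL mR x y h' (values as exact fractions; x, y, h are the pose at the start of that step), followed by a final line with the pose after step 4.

n=0: pose=(-2,5,S); sL=60/313, sR=12/41; mL=-582/12833, mR=-12/41; mL+mR=-4338/12833 → advance -1; mR−mL=-3174/12833 → turn -1·90°
n=1: pose=(-2,6,W); sL=15/52, sR=15/97; mL=-1065/5044, mR=-15/97; mL+mR=-1845/5044 → advance -1; mR−mL=285/5044 → turn +1·90°
n=2: pose=(-1,6,S); sL=12/73, sR=12/49; mL=-150/3577, mR=-12/49; mL+mR=-1026/3577 → advance -1; mR−mL=-726/3577 → turn -1·90°
n=3: pose=(-1,7,W); sL=6/25, sR=30/221; mL=-951/5525, mR=-30/221; mL+mR=-1701/5525 → advance -1; mR−mL=201/5525 → turn +1·90°
n=4: pose=(0,7,S); sL=60/421, sR=60/289; mL=-4710/121669, mR=-60/289; mL+mR=-29970/121669 → advance -1; mR−mL=-20550/121669 → turn -1·90°

0 60/313 12/41 -582/12833 -12/41 -2 5 S
1 15/52 15/97 -1065/5044 -15/97 -2 6 W
2 12/73 12/49 -150/3577 -12/49 -1 6 S
3 6/25 30/221 -951/5525 -30/221 -1 7 W
4 60/421 60/289 -4710/121669 -60/289 0 7 S
final 0 8 W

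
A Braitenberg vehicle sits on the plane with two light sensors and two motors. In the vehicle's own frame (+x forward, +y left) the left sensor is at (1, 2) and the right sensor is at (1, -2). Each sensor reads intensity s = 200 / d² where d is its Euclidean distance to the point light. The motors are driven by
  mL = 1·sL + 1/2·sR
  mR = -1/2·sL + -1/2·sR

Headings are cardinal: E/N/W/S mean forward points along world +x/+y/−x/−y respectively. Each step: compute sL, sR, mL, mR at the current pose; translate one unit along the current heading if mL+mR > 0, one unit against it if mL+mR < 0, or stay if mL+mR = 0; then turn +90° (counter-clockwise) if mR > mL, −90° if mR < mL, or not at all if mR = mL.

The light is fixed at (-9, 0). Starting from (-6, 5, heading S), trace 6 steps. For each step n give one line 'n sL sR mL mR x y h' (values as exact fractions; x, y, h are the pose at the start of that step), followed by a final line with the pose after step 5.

0 200/41 200/17 7500/697 -5800/697 -6 5 S
1 25 5 55/2 -15 -6 4 W
2 8 200/41 428/41 -264/41 -7 4 N
3 100/29 100/9 2350/261 -1900/261 -7 5 E
4 200/41 200/17 7500/697 -5800/697 -6 5 S
5 25 5 55/2 -15 -6 4 W
final -7 4 N

n=0: pose=(-6,5,S); sL=200/41, sR=200/17; mL=7500/697, mR=-5800/697; mL+mR=100/41 → advance +1; mR−mL=-13300/697 → turn -1·90°
n=1: pose=(-6,4,W); sL=25, sR=5; mL=55/2, mR=-15; mL+mR=25/2 → advance +1; mR−mL=-85/2 → turn -1·90°
n=2: pose=(-7,4,N); sL=8, sR=200/41; mL=428/41, mR=-264/41; mL+mR=4 → advance +1; mR−mL=-692/41 → turn -1·90°
n=3: pose=(-7,5,E); sL=100/29, sR=100/9; mL=2350/261, mR=-1900/261; mL+mR=50/29 → advance +1; mR−mL=-4250/261 → turn -1·90°
n=4: pose=(-6,5,S); sL=200/41, sR=200/17; mL=7500/697, mR=-5800/697; mL+mR=100/41 → advance +1; mR−mL=-13300/697 → turn -1·90°
n=5: pose=(-6,4,W); sL=25, sR=5; mL=55/2, mR=-15; mL+mR=25/2 → advance +1; mR−mL=-85/2 → turn -1·90°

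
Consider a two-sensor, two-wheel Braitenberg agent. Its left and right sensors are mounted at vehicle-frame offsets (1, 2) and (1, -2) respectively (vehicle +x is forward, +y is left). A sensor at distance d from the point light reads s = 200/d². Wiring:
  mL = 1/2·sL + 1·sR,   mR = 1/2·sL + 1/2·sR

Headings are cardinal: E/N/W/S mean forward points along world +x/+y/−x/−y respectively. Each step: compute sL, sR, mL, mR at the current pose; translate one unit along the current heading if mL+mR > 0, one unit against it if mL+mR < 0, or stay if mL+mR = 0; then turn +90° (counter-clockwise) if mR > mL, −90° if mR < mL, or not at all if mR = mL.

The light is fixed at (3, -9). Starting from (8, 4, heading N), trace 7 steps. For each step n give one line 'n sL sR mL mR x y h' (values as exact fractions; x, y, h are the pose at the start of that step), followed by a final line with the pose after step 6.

0 40/41 40/49 2620/2009 1800/2009 8 4 N
1 50/73 10/9 955/657 590/657 8 5 E
2 200/233 40/37 13020/8621 8360/8621 9 5 S
3 100/73 4/5 542/365 396/365 9 4 W
4 40/41 40/49 2620/2009 1800/2009 8 4 N
5 50/73 10/9 955/657 590/657 8 5 E
6 200/233 40/37 13020/8621 8360/8621 9 5 S
final 9 4 W

n=0: pose=(8,4,N); sL=40/41, sR=40/49; mL=2620/2009, mR=1800/2009; mL+mR=4420/2009 → advance +1; mR−mL=-20/49 → turn -1·90°
n=1: pose=(8,5,E); sL=50/73, sR=10/9; mL=955/657, mR=590/657; mL+mR=515/219 → advance +1; mR−mL=-5/9 → turn -1·90°
n=2: pose=(9,5,S); sL=200/233, sR=40/37; mL=13020/8621, mR=8360/8621; mL+mR=21380/8621 → advance +1; mR−mL=-20/37 → turn -1·90°
n=3: pose=(9,4,W); sL=100/73, sR=4/5; mL=542/365, mR=396/365; mL+mR=938/365 → advance +1; mR−mL=-2/5 → turn -1·90°
n=4: pose=(8,4,N); sL=40/41, sR=40/49; mL=2620/2009, mR=1800/2009; mL+mR=4420/2009 → advance +1; mR−mL=-20/49 → turn -1·90°
n=5: pose=(8,5,E); sL=50/73, sR=10/9; mL=955/657, mR=590/657; mL+mR=515/219 → advance +1; mR−mL=-5/9 → turn -1·90°
n=6: pose=(9,5,S); sL=200/233, sR=40/37; mL=13020/8621, mR=8360/8621; mL+mR=21380/8621 → advance +1; mR−mL=-20/37 → turn -1·90°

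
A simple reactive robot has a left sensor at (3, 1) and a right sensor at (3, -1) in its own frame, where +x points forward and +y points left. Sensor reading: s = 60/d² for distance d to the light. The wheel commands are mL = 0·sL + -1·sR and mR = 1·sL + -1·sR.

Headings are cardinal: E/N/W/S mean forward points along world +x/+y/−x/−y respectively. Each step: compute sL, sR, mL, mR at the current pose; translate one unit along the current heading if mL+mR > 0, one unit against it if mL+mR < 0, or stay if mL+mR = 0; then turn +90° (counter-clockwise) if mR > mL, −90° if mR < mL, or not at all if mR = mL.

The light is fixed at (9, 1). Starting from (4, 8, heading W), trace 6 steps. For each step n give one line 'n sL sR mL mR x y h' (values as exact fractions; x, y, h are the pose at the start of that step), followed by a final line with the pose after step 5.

0 3/5 15/32 -15/32 21/160 4 8 W
1 12/5 60/41 -60/41 192/205 5 8 S
2 30/41 6/5 -6/5 -96/205 5 9 E
3 60/157 60/137 -60/137 -1200/21509 4 9 N
4 3/5 15/32 -15/32 21/160 4 8 W
5 12/5 60/41 -60/41 192/205 5 8 S
final 5 9 E

n=0: pose=(4,8,W); sL=3/5, sR=15/32; mL=-15/32, mR=21/160; mL+mR=-27/80 → advance -1; mR−mL=3/5 → turn +1·90°
n=1: pose=(5,8,S); sL=12/5, sR=60/41; mL=-60/41, mR=192/205; mL+mR=-108/205 → advance -1; mR−mL=12/5 → turn +1·90°
n=2: pose=(5,9,E); sL=30/41, sR=6/5; mL=-6/5, mR=-96/205; mL+mR=-342/205 → advance -1; mR−mL=30/41 → turn +1·90°
n=3: pose=(4,9,N); sL=60/157, sR=60/137; mL=-60/137, mR=-1200/21509; mL+mR=-10620/21509 → advance -1; mR−mL=60/157 → turn +1·90°
n=4: pose=(4,8,W); sL=3/5, sR=15/32; mL=-15/32, mR=21/160; mL+mR=-27/80 → advance -1; mR−mL=3/5 → turn +1·90°
n=5: pose=(5,8,S); sL=12/5, sR=60/41; mL=-60/41, mR=192/205; mL+mR=-108/205 → advance -1; mR−mL=12/5 → turn +1·90°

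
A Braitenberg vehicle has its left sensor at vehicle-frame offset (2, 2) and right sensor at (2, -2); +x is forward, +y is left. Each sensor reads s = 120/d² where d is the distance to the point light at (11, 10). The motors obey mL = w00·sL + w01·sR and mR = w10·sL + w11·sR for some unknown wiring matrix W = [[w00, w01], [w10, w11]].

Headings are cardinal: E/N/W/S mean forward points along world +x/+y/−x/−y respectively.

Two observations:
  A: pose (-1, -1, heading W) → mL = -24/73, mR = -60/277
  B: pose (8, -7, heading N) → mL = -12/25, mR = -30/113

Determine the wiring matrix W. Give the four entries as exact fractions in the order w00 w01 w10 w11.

-1 0 0 -1/2

obs A: pose=(-1,-1,W) → sL=24/73, sR=120/277, mL=-24/73, mR=-60/277
obs B: pose=(8,-7,N) → sL=12/25, sR=60/113, mL=-12/25, mR=-30/113
sensor matrix S = [[24/73, 120/277], [12/25, 60/113]]; det S = -381312/11424865
solve [mL_A; mL_B] = S·[w00; w01] and [mR_A; mR_B] = S·[w10; w11]:
  w00 = -1, w01 = 0, w10 = 0, w11 = -1/2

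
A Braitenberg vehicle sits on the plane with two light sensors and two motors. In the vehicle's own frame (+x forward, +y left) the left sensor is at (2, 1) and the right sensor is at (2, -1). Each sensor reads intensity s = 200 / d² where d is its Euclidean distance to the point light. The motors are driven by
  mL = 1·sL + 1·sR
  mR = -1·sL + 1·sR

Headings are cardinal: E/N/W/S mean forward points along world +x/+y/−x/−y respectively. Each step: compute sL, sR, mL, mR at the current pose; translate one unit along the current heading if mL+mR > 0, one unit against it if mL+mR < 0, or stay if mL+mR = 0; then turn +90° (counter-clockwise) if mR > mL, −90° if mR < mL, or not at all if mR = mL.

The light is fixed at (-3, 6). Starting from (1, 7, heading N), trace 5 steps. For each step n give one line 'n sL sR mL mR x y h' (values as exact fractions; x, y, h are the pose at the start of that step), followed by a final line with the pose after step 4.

0 100/9 100/17 2600/153 -800/153 1 7 N
1 40/9 200/37 3280/333 320/333 1 8 E
2 50/9 25/2 325/18 125/18 2 8 S
3 200/9 200/13 4400/117 -800/117 2 7 W
4 100/9 100/17 2600/153 -800/153 1 7 N
final 1 8 E

n=0: pose=(1,7,N); sL=100/9, sR=100/17; mL=2600/153, mR=-800/153; mL+mR=200/17 → advance +1; mR−mL=-200/9 → turn -1·90°
n=1: pose=(1,8,E); sL=40/9, sR=200/37; mL=3280/333, mR=320/333; mL+mR=400/37 → advance +1; mR−mL=-80/9 → turn -1·90°
n=2: pose=(2,8,S); sL=50/9, sR=25/2; mL=325/18, mR=125/18; mL+mR=25 → advance +1; mR−mL=-100/9 → turn -1·90°
n=3: pose=(2,7,W); sL=200/9, sR=200/13; mL=4400/117, mR=-800/117; mL+mR=400/13 → advance +1; mR−mL=-400/9 → turn -1·90°
n=4: pose=(1,7,N); sL=100/9, sR=100/17; mL=2600/153, mR=-800/153; mL+mR=200/17 → advance +1; mR−mL=-200/9 → turn -1·90°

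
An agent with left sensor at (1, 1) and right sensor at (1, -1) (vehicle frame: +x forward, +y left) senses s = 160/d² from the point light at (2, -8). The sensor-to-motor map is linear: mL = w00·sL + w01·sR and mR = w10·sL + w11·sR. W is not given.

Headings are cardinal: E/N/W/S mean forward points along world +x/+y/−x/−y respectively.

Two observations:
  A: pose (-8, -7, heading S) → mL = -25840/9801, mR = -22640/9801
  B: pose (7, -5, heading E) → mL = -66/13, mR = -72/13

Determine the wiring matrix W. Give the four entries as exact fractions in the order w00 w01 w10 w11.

obs A: pose=(-8,-7,S) → sL=160/81, sR=160/121, mL=-25840/9801, mR=-22640/9801
obs B: pose=(7,-5,E) → sL=40/13, sR=4, mL=-66/13, mR=-72/13
sensor matrix S = [[160/81, 160/121], [40/13, 4]]; det S = 488320/127413
solve [mL_A; mL_B] = S·[w00; w01] and [mR_A; mR_B] = S·[w10; w11]:
  w00 = -1, w01 = -1/2, w10 = -1/2, w11 = -1

-1 -1/2 -1/2 -1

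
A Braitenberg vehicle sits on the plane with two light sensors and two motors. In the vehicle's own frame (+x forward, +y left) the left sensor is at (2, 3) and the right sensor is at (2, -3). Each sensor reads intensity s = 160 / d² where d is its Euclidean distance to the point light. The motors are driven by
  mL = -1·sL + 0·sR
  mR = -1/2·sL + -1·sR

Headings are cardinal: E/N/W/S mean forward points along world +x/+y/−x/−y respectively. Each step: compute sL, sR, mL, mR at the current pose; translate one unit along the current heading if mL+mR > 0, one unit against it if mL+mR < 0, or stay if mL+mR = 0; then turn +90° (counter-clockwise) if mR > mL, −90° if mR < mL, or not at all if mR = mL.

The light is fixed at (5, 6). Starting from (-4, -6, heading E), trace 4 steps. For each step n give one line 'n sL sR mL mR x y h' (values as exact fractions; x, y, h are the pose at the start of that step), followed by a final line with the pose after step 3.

n=0: pose=(-4,-6,E); sL=16/13, sR=80/137; mL=-16/13, mR=-2136/1781; mL+mR=-4328/1781 → advance -1; mR−mL=56/1781 → turn +1·90°
n=1: pose=(-5,-6,N); sL=160/269, sR=160/149; mL=-160/269, mR=-54960/40081; mL+mR=-78800/40081 → advance -1; mR−mL=-31120/40081 → turn -1·90°
n=2: pose=(-5,-7,E); sL=40/41, sR=1/2; mL=-40/41, mR=-81/82; mL+mR=-161/82 → advance -1; mR−mL=-1/82 → turn -1·90°
n=3: pose=(-6,-7,S); sL=160/289, sR=160/421; mL=-160/289, mR=-79920/121669; mL+mR=-147280/121669 → advance -1; mR−mL=-12560/121669 → turn -1·90°

0 16/13 80/137 -16/13 -2136/1781 -4 -6 E
1 160/269 160/149 -160/269 -54960/40081 -5 -6 N
2 40/41 1/2 -40/41 -81/82 -5 -7 E
3 160/289 160/421 -160/289 -79920/121669 -6 -7 S
final -6 -6 W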